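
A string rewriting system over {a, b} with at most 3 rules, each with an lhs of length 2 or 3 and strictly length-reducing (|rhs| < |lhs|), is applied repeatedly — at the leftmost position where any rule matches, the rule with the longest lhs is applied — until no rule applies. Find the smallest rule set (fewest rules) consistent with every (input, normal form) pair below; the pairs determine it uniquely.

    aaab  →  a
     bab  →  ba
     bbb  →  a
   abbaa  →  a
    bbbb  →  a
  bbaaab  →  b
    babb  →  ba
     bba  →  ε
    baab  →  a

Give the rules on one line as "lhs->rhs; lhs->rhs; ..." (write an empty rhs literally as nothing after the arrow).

aa->; ab->a; bb->a

  | aaab => ab => a
  | bab => ba
  | bbb => ab => a
  | abbaa => abaa => aaa => a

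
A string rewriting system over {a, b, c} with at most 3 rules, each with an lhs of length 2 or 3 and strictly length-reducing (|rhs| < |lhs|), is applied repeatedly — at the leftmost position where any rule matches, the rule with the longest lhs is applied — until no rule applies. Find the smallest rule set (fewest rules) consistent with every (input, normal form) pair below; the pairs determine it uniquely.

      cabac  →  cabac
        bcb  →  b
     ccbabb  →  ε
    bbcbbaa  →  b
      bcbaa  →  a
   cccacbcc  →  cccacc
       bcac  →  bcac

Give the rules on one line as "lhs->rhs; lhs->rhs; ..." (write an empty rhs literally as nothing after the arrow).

aa->b; bb->a; cb->

  | cabac
  | bcb => b
  | ccbabb => cabb => caa => cb => ε
  | bbcbbaa => acbbaa => abaa => abb => aa => b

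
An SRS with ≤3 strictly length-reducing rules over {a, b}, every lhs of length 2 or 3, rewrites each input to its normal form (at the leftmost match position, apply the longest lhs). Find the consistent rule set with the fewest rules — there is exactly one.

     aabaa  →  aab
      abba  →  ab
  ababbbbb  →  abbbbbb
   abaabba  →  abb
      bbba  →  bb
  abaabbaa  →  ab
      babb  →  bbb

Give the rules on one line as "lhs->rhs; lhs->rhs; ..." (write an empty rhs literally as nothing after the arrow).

ba->b; bba->b

  | aabaa => aaba => aab
  | abba => ab
  | ababbbbb => abbbbbb
  | abaabba => ababba => abbba => abb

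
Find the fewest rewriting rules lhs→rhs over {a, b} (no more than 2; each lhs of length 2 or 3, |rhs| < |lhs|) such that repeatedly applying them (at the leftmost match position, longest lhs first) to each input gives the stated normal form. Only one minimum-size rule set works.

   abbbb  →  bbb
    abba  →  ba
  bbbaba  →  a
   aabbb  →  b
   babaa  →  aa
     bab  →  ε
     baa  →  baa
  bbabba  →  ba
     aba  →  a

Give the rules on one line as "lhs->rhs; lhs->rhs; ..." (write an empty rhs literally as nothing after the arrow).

  | abbbb => bbb
  | abba => ba
  | bbbaba => bbaba => baba => aba => a
  | aabbb => abb => b

ab->; bab->ab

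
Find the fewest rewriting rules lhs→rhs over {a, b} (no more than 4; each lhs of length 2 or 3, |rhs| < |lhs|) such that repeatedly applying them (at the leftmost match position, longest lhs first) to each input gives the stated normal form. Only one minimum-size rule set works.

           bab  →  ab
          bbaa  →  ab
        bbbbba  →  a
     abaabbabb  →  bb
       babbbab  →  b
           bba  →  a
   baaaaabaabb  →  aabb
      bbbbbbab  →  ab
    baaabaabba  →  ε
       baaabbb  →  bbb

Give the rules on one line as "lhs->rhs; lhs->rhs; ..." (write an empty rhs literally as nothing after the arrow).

  | bab => ab
  | bbaa => bab => ab
  | bbbbba => bbbba => bbba => bba => ba => a
  | abaabbabb => abbabb => ababb => bb

aba->; ba->a; baa->ab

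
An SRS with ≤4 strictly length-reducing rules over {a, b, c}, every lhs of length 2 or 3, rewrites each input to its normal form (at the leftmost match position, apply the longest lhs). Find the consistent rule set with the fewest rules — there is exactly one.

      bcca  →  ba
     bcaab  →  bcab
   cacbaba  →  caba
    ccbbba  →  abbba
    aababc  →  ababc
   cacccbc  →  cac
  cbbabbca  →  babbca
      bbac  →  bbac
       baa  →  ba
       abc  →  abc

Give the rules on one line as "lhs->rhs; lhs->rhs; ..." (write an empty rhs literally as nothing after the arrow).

  | bcca => baa => ba
  | bcaab => bcab
  | cacbaba => caaba => caba
  | ccbbba => abbba

aa->a; cb->; cc->a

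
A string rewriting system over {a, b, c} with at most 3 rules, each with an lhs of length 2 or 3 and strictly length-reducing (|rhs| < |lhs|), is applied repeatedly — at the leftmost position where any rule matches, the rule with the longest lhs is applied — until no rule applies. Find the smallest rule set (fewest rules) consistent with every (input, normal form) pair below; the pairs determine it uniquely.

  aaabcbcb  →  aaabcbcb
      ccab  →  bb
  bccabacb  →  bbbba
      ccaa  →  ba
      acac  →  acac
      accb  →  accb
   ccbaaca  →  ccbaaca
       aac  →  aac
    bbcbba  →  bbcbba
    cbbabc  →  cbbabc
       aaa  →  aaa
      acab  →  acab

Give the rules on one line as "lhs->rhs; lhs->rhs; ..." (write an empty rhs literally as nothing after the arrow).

  | aaabcbcb
  | ccab => bb
  | bccabacb => bbbacb => bbbba
  | ccaa => ba

acb->ba; cca->b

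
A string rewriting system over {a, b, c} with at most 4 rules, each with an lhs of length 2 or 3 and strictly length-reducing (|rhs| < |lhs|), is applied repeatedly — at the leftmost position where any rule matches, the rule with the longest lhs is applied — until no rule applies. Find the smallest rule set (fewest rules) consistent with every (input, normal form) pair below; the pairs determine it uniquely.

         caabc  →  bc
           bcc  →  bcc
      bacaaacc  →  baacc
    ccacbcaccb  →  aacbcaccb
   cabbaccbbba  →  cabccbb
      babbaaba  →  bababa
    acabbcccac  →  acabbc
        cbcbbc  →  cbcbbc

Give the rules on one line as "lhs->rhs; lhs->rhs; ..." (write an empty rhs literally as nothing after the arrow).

bba->b; caa->; cca->aa

  | caabc => bc
  | bcc
  | bacaaacc => baacc
  | ccacbcaccb => aacbcaccb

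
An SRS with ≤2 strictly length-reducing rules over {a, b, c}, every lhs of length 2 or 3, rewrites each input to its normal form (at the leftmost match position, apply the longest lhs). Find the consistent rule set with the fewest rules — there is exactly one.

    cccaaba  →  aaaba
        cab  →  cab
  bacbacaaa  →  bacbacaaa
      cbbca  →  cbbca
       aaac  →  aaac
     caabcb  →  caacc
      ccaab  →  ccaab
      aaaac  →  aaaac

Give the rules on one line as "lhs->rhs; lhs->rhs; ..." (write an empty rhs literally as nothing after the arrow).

bcb->cc; ccc->a

  | cccaaba => aaaba
  | cab
  | bacbacaaa
  | cbbca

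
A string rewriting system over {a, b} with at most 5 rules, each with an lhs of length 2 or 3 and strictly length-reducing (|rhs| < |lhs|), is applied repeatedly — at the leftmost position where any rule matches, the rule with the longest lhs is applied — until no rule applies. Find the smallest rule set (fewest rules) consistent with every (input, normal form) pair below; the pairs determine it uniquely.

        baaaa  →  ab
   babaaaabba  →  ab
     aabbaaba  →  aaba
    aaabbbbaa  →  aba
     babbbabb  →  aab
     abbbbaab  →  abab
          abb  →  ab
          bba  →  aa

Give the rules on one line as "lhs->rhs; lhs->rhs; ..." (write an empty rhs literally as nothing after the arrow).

aaa->ab; baa->a; bb->b; bba->aa

  | baaaa => aaa => ab
  | babaaaabba => baaaabba => aaabba => abbba => abba => aaa => ab
  | aabbaaba => aaaaaba => abaaba => aaba
  | aaabbbbaa => abbbbbaa => abbbbaa => abbbaa => abbaa => aaaa => aba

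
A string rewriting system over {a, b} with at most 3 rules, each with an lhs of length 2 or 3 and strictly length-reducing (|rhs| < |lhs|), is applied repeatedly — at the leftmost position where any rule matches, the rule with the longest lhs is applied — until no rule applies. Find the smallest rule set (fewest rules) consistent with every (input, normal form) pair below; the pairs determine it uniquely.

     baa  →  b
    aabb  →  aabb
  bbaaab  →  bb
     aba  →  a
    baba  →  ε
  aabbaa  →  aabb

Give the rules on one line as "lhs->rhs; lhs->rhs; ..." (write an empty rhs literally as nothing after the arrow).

  | baa => b
  | aabb
  | bbaaab => bbab => bb
  | aba => a

ba->; baa->b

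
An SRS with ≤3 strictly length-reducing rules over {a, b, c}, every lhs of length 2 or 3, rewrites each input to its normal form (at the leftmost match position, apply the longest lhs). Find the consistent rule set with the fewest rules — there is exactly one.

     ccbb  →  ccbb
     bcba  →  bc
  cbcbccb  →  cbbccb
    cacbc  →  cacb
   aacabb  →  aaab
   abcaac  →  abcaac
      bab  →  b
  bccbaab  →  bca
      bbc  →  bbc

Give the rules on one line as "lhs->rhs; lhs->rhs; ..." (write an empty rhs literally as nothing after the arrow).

  | ccbb
  | bcba => bc
  | cbcbccb => cbbccb
  | cacbc => cacb

ba->; cab->a; cbc->cb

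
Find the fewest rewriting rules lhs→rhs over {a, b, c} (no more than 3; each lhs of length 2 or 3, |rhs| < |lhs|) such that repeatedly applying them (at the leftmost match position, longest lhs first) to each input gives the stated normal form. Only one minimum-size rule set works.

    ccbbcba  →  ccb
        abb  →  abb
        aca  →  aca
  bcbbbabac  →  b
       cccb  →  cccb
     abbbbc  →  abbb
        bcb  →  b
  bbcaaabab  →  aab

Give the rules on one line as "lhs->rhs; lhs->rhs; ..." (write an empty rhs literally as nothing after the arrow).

ba->; bc->

  | ccbbcba => ccbba => ccb
  | abb
  | aca
  | bcbbbabac => bbbabac => bbbac => bbc => b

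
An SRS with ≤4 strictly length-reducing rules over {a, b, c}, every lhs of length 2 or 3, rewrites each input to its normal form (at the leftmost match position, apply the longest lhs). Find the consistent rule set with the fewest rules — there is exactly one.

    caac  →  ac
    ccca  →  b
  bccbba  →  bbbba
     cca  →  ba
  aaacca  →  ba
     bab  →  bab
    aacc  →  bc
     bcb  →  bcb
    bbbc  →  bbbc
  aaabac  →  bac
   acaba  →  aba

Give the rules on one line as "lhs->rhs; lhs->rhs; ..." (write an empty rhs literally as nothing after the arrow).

  | caac => ac
  | ccca => bca => b
  | bccbba => bbbba
  | cca => ba

aa->c; ca->; cc->b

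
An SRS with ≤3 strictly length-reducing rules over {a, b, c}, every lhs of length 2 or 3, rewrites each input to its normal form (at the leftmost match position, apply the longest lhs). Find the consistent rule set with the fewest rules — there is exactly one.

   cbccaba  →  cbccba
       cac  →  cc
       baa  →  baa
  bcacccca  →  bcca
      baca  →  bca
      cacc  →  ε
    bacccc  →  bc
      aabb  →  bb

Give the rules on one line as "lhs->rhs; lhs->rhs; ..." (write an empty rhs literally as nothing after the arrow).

ab->b; ac->c; ccc->

  | cbccaba => cbccba
  | cac => cc
  | baa
  | bcacccca => bccccca => bcca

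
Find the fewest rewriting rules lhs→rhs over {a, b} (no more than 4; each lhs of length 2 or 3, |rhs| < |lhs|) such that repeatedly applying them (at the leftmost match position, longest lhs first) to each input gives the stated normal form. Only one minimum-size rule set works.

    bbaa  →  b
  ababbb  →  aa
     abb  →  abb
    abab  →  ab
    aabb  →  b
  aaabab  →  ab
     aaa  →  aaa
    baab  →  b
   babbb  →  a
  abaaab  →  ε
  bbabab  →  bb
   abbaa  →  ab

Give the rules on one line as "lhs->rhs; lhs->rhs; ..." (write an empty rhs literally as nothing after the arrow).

aab->ba; ba->; baa->; bbb->a

  | bbaa => b
  | ababbb => abbb => aa
  | abb
  | abab => ab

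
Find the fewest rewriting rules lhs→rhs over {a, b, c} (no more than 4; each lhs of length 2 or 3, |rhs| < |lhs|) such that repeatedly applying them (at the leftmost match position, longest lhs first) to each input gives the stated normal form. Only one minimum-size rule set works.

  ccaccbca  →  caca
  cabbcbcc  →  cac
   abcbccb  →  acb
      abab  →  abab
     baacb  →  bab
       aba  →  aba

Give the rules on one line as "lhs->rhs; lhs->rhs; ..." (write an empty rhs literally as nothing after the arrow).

  | ccaccbca => caccbca => cacbca => cacca => caca
  | cabbcbcc => cabcbcc => cacbcc => caccc => cacc => cac
  | abcbccb => acbccb => acccb => accb => acb
  | abab

aac->a; bc->c; cc->c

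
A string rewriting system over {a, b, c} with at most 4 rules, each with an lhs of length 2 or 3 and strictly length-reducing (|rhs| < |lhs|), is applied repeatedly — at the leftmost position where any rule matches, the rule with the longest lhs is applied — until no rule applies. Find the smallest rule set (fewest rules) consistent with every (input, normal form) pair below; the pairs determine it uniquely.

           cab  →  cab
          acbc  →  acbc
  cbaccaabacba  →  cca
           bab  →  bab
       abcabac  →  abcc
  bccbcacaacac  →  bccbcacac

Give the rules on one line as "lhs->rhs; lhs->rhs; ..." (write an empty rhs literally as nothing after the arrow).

  | cab
  | acbc
  | cbaccaabacba => ccaabacba => ccacba => cca
  | bab

aac->; aba->; cba->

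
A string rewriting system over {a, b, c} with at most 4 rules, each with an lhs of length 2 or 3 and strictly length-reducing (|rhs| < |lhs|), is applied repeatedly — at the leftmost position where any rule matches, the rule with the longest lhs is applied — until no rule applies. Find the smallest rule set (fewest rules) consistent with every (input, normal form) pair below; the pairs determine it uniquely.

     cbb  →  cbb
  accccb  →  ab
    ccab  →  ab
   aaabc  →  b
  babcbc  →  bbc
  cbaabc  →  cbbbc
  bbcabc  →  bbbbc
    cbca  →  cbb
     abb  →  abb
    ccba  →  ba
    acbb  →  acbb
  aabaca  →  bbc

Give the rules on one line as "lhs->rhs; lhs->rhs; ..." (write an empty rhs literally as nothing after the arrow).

aa->b; bab->bc; ca->b; cc->

  | cbb
  | accccb => accb => ab
  | ccab => ab
  | aaabc => babc => bcc => b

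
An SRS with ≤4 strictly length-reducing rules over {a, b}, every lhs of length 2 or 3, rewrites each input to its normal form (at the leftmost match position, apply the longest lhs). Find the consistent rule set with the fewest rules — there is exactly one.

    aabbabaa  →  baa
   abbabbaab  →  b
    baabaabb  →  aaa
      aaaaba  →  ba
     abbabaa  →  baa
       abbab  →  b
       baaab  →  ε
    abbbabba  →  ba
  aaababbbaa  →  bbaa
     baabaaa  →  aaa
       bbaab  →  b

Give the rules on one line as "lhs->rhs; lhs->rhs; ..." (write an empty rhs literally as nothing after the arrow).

ab->b; abb->aa; bab->

  | aabbabaa => aaaabaa => aaabaa => aabaa => abaa => baa
  | abbabbaab => aaabbaab => aaaaaab => aaaaab => aaaab => aaab => aab => ab => b
  | baabaabb => babaabb => aabb => aaa
  | aaaaba => aaaba => aaba => aba => ba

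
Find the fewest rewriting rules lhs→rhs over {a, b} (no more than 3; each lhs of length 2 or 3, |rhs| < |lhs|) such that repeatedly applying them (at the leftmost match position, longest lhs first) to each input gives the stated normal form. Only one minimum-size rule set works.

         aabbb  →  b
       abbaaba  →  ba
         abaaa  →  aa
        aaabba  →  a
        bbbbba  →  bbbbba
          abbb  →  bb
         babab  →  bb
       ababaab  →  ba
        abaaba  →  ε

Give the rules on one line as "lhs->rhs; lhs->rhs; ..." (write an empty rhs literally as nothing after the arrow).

  | aabbb => abb => b
  | abbaaba => baaba => ba
  | abaaa => aa
  | aaabba => aaba => a

ab->; aba->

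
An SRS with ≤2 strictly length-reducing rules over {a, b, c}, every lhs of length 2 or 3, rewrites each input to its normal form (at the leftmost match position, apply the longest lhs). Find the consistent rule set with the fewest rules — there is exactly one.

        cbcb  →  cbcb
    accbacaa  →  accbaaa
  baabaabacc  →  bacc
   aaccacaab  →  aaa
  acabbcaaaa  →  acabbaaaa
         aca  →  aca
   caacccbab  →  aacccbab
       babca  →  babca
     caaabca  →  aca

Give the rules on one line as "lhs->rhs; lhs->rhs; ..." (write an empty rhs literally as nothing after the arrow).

  | cbcb
  | accbacaa => accbaaa
  | baabaabacc => baabacc => bacc
  | aaccacaab => aaccaaab => aacaaab => aaaaab => aaa

aab->; caa->aa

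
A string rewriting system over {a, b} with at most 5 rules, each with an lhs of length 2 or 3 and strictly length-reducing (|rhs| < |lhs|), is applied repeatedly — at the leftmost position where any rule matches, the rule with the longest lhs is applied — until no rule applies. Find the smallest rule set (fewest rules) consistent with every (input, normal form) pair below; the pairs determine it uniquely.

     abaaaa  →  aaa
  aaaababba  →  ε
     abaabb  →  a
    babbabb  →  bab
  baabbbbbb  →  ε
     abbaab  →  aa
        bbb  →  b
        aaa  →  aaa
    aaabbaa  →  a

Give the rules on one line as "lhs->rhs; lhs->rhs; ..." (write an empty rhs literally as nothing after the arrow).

  | abaaaa => aaa
  | aaaababba => aaabba => aba => ε
  | abaabb => abb => a
  | babbabb => baaabb => bab

aab->; aba->; bb->; bba->aa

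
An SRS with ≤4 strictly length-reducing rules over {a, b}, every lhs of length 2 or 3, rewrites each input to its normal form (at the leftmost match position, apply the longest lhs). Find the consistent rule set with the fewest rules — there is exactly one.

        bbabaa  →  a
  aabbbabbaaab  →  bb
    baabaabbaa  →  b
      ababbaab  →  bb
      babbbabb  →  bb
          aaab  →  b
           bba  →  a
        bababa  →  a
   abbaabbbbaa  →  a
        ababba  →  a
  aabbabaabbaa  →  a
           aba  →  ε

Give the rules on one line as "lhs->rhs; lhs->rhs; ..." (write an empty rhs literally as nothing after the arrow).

aa->b; aaa->; aba->; ba->a

  | bbabaa => babaa => abaa => a
  | aabbbabbaaab => bbbbabbaaab => bbbabbaaab => bbabbaaab => babbaaab => abbaaab => abaaab => aab => bb
  | baabaabbaa => aabaabbaa => bbaabbaa => baabbaa => aabbaa => bbbaa => bbaa => baa => aa => b
  | ababbaab => bbaab => baab => aab => bb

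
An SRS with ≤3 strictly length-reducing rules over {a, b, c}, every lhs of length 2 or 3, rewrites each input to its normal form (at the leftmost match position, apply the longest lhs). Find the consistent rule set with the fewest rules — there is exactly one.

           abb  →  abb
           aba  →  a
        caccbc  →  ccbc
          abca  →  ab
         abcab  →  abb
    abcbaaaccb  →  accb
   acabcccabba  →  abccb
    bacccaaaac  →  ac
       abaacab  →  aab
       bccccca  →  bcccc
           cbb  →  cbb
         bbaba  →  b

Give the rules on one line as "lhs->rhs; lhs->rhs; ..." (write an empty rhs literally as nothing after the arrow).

  | abb
  | aba => a
  | caccbc => ccbc
  | abca => ab

ba->; ca->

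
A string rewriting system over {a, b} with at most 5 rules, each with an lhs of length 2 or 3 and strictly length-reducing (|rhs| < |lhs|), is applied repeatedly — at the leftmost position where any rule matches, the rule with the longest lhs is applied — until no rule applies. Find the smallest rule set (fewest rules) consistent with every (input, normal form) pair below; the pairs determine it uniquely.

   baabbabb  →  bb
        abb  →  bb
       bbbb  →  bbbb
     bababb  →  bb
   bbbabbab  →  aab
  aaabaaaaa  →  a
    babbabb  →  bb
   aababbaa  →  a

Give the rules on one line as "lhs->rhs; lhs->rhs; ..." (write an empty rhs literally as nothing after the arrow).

aaa->a; abb->bb; ba->; bba->aa

  | baabbabb => abbabb => bbabb => aabb => abb => bb
  | abb => bb
  | bbbb
  | bababb => babb => bb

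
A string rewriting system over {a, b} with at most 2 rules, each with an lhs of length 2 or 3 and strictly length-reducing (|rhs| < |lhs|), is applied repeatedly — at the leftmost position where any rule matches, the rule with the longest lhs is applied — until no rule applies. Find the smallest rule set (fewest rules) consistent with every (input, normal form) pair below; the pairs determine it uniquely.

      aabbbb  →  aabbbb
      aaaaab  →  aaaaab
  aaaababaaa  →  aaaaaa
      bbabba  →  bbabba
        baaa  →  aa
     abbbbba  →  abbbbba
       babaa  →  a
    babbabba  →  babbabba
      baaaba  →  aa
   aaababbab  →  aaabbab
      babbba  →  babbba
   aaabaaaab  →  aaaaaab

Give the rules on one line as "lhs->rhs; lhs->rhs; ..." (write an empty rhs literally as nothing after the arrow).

aba->a; baa->a

  | aabbbb
  | aaaaab
  | aaaababaaa => aaaabaaa => aaaaaa
  | bbabba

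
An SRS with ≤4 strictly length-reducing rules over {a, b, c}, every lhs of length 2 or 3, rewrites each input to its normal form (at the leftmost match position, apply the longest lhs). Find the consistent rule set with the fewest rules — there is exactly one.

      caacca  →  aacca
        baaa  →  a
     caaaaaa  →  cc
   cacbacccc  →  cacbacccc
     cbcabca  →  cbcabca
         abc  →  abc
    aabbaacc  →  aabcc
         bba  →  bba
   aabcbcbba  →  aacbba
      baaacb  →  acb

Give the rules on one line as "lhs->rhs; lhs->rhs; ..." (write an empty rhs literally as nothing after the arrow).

aaa->cc; baa->; bcb->; caa->aa

  | caacca => aacca
  | baaa => a
  | caaaaaa => aaaaaa => ccaaa => caaa => aaa => cc
  | cacbacccc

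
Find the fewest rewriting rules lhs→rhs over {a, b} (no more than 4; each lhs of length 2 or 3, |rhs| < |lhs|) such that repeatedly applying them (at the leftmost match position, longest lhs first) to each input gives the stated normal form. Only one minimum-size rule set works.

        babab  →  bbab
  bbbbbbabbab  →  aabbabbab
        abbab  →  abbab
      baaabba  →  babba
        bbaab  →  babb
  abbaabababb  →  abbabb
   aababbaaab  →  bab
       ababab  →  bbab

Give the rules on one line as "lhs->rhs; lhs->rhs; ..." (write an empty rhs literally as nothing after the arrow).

aba->ba; baa->ab; bbb->ab

  | babab => bbab
  | bbbbbbabbab => abbbbabbab => aabbabbab
  | abbab
  | baaabba => ababba => babba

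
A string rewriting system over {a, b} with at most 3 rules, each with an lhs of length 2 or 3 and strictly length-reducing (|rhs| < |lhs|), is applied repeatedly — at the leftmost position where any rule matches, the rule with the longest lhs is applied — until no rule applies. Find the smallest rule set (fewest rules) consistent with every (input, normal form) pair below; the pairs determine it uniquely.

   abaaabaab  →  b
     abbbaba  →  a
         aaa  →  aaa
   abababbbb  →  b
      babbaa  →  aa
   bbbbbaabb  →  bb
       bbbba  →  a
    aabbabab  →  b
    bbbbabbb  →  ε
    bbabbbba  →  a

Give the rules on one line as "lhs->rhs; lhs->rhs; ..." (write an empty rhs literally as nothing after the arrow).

  | abaaabaab => baaabaab => aaabaab => aabaab => abaab => baab => aab => ab => b
  | abbbaba => bbbaba => aba => ba => a
  | aaa
  | abababbbb => bababbbb => ababbbb => babbbb => abbbb => bbbb => b

ab->b; ba->a; bbb->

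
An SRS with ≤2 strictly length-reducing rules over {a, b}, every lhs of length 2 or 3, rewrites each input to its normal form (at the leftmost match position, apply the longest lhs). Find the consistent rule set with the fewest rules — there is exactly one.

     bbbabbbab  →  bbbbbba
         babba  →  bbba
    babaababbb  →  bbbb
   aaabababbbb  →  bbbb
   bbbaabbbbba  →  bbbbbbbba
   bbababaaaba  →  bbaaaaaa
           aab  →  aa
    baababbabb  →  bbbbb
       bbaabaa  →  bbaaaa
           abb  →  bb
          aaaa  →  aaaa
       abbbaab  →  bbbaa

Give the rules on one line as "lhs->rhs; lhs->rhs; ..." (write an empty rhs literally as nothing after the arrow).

ab->a; abb->bb

  | bbbabbbab => bbbbbbab => bbbbbba
  | babba => bbba
  | babaababbb => baaababbb => baaaabbb => baaabbb => baabbb => babbb => bbbb
  | aaabababbbb => aaaababbbb => aaaaabbbb => aaaabbbb => aaabbbb => aabbbb => abbbb => bbbb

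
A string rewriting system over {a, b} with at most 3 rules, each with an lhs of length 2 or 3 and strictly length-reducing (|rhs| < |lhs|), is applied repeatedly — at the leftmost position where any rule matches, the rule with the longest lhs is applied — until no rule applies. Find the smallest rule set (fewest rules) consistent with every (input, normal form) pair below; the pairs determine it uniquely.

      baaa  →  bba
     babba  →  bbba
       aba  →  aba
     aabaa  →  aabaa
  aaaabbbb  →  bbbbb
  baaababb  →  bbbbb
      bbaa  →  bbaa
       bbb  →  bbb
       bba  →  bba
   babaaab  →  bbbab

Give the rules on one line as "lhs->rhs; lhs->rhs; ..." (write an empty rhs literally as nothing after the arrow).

aaa->ba; abb->bb

  | baaa => bba
  | babba => bbba
  | aba
  | aabaa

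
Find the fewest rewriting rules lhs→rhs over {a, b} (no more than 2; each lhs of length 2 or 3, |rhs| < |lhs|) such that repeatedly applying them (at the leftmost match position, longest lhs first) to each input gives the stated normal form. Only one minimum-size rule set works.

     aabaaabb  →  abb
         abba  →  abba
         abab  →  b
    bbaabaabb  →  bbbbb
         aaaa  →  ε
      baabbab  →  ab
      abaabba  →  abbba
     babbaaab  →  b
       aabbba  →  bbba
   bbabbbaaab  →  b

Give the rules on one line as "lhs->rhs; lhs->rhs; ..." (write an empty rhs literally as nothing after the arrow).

aa->; bab->ab

  | aabaaabb => baaabb => babb => abb
  | abba
  | abab => aab => b
  | bbaabaabb => bbbaabb => bbbbb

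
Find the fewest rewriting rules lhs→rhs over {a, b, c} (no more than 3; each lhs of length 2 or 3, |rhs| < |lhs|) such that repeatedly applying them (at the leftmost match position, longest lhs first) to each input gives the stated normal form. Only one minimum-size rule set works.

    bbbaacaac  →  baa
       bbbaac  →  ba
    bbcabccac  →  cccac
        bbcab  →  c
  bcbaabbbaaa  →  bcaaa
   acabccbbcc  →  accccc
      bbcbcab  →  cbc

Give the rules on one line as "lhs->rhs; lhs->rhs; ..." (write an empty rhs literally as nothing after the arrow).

aac->a; ab->; bb->

  | bbbaacaac => baacaac => baaac => baa
  | bbbaac => baac => ba
  | bbcabccac => cabccac => cccac
  | bbcab => cab => c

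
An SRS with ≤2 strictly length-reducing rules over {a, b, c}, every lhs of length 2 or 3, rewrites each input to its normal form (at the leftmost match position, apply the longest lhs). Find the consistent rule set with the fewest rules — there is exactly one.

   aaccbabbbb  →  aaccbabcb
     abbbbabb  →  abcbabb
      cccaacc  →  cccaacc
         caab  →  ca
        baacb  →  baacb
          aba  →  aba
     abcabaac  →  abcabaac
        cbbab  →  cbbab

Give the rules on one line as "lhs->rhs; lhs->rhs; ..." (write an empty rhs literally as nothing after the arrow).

aab->a; bbb->bc

  | aaccbabbbb => aaccbabcb
  | abbbbabb => abcbabb
  | cccaacc
  | caab => ca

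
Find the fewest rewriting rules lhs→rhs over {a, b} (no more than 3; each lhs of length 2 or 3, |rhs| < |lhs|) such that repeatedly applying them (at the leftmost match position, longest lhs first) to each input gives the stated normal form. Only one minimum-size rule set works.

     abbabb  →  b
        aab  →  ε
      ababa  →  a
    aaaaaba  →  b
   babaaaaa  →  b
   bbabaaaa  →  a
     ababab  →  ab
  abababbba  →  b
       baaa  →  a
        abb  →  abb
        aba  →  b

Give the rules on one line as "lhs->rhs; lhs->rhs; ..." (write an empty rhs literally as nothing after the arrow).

aa->b; aab->; ba->a

  | abbabb => ababb => aabb => b
  | aab => ε
  | ababa => aaba => a
  | aaaaaba => baaaba => aaaba => baba => aba => aa => b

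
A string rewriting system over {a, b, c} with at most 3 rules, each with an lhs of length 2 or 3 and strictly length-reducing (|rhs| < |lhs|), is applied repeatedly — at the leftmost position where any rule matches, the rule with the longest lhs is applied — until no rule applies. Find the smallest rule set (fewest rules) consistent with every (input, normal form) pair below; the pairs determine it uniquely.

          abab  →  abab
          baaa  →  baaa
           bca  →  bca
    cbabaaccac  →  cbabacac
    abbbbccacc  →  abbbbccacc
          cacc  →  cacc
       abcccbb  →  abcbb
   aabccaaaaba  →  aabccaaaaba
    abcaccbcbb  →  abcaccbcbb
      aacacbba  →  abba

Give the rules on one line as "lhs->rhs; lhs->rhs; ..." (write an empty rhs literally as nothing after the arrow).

  | abab
  | baaa
  | bca
  | cbabaaccac => cbabacac

aac->a; ccc->c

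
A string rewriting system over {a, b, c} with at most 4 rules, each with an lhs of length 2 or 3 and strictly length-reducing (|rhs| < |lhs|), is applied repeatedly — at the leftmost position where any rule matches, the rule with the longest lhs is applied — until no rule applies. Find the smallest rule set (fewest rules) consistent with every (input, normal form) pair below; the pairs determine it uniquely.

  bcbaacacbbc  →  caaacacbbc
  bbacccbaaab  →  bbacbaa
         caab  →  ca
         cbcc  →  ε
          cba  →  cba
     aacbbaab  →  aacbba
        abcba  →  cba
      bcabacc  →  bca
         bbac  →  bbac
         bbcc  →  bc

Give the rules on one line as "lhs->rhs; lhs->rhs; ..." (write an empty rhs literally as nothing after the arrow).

  | bcbaacacbbc => caaacacbbc
  | bbacccbaaab => bbacbaaab => bbacbaa
  | caab => ca
  | cbcc => cc => ε

ab->; bcb->ca; bcc->c; cc->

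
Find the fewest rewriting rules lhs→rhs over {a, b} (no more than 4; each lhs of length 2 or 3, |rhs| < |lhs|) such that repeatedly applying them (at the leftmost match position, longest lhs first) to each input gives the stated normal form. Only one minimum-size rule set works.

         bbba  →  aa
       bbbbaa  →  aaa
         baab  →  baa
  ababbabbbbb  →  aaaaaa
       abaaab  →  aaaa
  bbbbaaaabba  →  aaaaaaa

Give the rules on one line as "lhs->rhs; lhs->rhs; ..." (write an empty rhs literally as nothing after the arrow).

ab->a; abb->aa; bbb->a

  | bbba => aa
  | bbbbaa => abaa => aaa
  | baab => baa
  | ababbabbbbb => aabbabbbbb => aaaabbbbb => aaaaabbb => aaaaaab => aaaaaa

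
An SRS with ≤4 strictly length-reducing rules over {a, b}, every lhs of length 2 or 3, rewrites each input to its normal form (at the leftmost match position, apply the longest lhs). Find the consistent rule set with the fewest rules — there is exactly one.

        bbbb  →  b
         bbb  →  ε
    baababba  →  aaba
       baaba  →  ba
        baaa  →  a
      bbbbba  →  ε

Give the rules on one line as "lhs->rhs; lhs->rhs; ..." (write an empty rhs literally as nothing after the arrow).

  | bbbb => b
  | bbb => ε
  | baababba => babba => aaba
  | baaba => ba

baa->; bab->aa; bba->; bbb->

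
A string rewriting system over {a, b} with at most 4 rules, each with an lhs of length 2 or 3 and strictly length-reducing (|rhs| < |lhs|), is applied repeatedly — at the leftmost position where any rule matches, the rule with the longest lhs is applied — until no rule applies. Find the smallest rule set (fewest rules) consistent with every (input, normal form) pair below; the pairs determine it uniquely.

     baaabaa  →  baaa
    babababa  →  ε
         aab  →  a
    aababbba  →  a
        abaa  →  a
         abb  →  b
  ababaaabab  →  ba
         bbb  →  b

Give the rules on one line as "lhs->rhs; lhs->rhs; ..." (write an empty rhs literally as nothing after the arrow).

  | baaabaa => baaa
  | babababa => bbaba => aba => ε
  | aab => a
  | aababbba => abbba => bba => a

ab->; aba->; bb->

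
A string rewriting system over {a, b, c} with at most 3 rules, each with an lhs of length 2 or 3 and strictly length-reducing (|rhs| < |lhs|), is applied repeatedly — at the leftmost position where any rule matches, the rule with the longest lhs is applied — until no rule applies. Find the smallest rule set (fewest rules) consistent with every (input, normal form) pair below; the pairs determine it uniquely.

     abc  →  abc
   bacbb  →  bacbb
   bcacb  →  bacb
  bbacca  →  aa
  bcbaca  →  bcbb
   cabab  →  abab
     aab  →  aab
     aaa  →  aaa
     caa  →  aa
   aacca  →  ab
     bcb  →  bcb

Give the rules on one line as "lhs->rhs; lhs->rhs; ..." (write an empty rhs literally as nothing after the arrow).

  | abc
  | bacbb
  | bcacb => bacb
  | bbacca => bbaca => bbb => aa

aca->b; bbb->aa; ca->a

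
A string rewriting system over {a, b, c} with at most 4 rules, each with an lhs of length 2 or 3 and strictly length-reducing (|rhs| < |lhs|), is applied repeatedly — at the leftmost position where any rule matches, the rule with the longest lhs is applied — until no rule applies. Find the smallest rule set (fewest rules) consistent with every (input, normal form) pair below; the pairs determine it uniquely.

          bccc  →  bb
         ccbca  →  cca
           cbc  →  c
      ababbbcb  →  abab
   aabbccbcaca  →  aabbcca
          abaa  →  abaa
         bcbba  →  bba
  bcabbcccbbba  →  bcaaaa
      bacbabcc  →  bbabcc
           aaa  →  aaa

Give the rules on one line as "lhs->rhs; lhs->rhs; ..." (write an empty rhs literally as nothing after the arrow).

  | bccc => bb
  | ccbca => cca
  | cbc => c
  | ababbbcb => abaacb => abab

ac->; bbb->a; cb->; ccc->b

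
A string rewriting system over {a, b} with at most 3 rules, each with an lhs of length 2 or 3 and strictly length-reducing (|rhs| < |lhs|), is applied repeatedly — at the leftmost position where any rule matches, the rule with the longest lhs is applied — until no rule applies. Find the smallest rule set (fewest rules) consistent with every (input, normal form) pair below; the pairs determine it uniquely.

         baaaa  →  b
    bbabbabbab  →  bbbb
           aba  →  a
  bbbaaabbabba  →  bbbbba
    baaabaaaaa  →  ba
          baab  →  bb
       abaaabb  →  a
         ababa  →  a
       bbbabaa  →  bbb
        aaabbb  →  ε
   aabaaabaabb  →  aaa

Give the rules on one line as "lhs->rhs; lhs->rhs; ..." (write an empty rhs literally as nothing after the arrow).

  | baaaa => baa => b
  | bbabbabbab => bbbabbab => bbbbab => bbbb
  | aba => a
  | bbbaaabbabba => bbbabbabba => bbbbabba => bbbbba

ab->; baa->b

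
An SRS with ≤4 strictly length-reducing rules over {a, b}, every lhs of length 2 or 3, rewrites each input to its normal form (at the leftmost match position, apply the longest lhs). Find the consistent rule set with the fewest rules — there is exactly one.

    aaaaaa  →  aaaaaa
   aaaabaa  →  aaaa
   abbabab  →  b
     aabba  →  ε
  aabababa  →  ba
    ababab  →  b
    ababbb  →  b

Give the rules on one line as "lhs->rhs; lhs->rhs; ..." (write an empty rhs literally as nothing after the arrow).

  | aaaaaa
  | aaaabaa => aaaa
  | abbabab => babab => bb => b
  | aabba => aba => ε

ab->; aba->; bb->b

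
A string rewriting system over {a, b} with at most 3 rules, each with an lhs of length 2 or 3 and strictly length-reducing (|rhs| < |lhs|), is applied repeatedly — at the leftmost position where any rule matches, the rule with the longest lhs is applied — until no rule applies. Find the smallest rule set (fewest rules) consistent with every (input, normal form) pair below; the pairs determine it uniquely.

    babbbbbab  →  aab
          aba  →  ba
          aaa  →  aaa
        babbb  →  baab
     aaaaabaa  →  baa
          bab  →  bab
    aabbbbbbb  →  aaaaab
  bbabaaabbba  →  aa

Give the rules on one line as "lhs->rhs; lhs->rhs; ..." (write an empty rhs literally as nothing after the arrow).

aba->ba; bb->a

  | babbbbbab => baabbbab => baaabab => baabab => babab => bbab => aab
  | aba => ba
  | aaa
  | babbb => baab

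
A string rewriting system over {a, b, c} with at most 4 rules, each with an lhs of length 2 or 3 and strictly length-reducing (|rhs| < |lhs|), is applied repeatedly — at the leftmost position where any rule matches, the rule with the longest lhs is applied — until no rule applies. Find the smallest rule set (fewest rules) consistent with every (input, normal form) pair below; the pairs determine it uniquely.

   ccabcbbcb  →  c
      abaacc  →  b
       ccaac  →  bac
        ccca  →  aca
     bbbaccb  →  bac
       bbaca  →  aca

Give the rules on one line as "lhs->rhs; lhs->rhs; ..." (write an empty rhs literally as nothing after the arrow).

  | ccabcbbcb => aabcbbcb => bbcbbcb => cbbcb => ccb => c
  | abaacc => abbcc => acc => aa => b
  | ccaac => aaac => bac
  | ccca => aca

aa->b; bb->; cc->a; ccb->c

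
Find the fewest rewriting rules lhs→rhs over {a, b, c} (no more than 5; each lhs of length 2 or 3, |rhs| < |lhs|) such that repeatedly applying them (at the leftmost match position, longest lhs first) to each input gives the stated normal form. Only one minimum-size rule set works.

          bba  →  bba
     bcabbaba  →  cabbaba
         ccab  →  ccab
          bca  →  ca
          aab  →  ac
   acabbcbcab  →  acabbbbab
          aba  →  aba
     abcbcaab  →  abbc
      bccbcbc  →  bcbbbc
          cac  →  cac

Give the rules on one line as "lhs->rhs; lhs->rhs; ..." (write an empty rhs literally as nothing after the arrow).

aab->ac; bac->c; bca->ca; cbc->bb

  | bba
  | bcabbaba => cabbaba
  | ccab
  | bca => ca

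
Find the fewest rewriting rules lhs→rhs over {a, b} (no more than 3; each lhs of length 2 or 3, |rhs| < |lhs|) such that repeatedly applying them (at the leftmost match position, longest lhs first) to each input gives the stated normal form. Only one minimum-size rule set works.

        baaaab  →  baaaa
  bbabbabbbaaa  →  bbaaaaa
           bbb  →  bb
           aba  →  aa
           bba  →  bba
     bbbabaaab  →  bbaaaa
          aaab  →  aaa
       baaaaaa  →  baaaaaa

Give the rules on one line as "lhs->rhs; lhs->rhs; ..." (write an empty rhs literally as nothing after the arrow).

  | baaaab => baaaa
  | bbabbabbbaaa => bbababbbaaa => bbaabbbaaa => bbaabbaaa => bbaabaaa => bbaaaaa
  | bbb => bb
  | aba => aa

ab->a; bbb->bb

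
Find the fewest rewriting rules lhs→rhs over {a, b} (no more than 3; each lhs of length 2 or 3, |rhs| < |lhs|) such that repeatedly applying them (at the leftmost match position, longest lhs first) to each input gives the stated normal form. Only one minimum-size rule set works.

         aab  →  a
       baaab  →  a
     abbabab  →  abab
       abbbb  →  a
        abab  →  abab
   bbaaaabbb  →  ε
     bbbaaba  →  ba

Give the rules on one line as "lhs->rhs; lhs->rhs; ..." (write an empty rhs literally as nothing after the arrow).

  | aab => bb => a
  | baaab => bbab => aab => bb => a
  | abbabab => abab
  | abbbb => bb => a

aa->b; abb->; bb->a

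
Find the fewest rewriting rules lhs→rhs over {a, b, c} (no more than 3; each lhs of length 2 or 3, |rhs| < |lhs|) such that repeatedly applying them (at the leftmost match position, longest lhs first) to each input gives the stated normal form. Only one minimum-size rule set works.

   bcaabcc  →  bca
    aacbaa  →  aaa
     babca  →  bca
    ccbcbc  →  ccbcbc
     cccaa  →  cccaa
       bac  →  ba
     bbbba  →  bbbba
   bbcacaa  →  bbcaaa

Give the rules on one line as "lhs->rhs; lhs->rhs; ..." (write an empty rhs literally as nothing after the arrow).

ab->; ac->a

  | bcaabcc => bcacc => bcac => bca
  | aacbaa => aabaa => aaa
  | babca => bca
  | ccbcbc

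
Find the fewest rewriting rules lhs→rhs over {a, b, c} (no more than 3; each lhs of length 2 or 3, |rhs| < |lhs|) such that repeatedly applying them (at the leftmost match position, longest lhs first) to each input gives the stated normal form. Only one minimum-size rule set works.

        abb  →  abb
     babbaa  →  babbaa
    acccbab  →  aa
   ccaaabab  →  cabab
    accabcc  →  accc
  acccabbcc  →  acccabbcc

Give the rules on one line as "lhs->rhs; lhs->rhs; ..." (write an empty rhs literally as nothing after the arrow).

abc->; caa->; cb->a

  | abb
  | babbaa
  | acccbab => accaab => acb => aa
  | ccaaabab => cabab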